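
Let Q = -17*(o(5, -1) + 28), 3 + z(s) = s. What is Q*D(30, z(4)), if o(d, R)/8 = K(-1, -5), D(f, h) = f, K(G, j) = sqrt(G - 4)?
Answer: -14280 - 4080*I*sqrt(5) ≈ -14280.0 - 9123.2*I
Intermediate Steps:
K(G, j) = sqrt(-4 + G)
z(s) = -3 + s
o(d, R) = 8*I*sqrt(5) (o(d, R) = 8*sqrt(-4 - 1) = 8*sqrt(-5) = 8*(I*sqrt(5)) = 8*I*sqrt(5))
Q = -476 - 136*I*sqrt(5) (Q = -17*(8*I*sqrt(5) + 28) = -17*(28 + 8*I*sqrt(5)) = -476 - 136*I*sqrt(5) ≈ -476.0 - 304.11*I)
Q*D(30, z(4)) = (-476 - 136*I*sqrt(5))*30 = -14280 - 4080*I*sqrt(5)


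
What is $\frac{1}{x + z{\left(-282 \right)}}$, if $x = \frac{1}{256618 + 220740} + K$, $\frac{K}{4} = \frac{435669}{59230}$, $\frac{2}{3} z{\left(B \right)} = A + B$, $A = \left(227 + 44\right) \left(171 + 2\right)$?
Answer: $\frac{7068478585}{494305225906687} \approx 1.43 \cdot 10^{-5}$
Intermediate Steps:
$A = 46883$ ($A = 271 \cdot 173 = 46883$)
$z{\left(B \right)} = \frac{140649}{2} + \frac{3 B}{2}$ ($z{\left(B \right)} = \frac{3 \left(46883 + B\right)}{2} = \frac{140649}{2} + \frac{3 B}{2}$)
$K = \frac{871338}{29615}$ ($K = 4 \cdot \frac{435669}{59230} = \frac{871338}{29615} \approx 29.422$)
$x = \frac{415940194619}{14136957170}$ ($x = \frac{1}{256618 + 220740} + \frac{871338}{29615} = \frac{1}{477358} + \frac{871338}{29615} = \frac{415940194619}{14136957170} \approx 29.422$)
$\frac{1}{x + z{\left(-282 \right)}} = \frac{1}{\frac{415940194619}{14136957170} + \left(\frac{140649}{2} + \frac{3}{2} \left(-282\right)\right)} = \frac{1}{\frac{415940194619}{14136957170} + \left(\frac{140649}{2} - 423\right)} = \frac{1}{\frac{415940194619}{14136957170} + \frac{139803}{2}} = \frac{1}{\frac{494305225906687}{7068478585}} = \frac{7068478585}{494305225906687}$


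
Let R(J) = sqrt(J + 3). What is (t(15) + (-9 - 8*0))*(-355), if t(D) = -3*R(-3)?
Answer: 3195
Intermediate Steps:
R(J) = sqrt(3 + J)
t(D) = 0 (t(D) = -3*sqrt(3 - 3) = -3*sqrt(0) = -3*0 = 0)
(t(15) + (-9 - 8*0))*(-355) = (0 + (-9 - 8*0))*(-355) = (0 + (-9 + 0))*(-355) = (0 - 9)*(-355) = -9*(-355) = 3195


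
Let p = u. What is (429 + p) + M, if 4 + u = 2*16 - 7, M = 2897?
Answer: 3347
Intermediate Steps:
u = 21 (u = -4 + (2*16 - 7) = -4 + (32 - 7) = -4 + 25 = 21)
p = 21
(429 + p) + M = (429 + 21) + 2897 = 450 + 2897 = 3347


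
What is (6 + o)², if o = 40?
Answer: 2116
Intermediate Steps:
(6 + o)² = (6 + 40)² = 46² = 2116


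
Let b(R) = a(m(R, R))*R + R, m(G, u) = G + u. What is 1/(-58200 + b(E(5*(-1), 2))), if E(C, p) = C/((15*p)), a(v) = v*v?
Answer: -27/1571405 ≈ -1.7182e-5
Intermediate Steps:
a(v) = v²
E(C, p) = C/(15*p) (E(C, p) = C*(1/(15*p)) = C/(15*p))
b(R) = R + 4*R³ (b(R) = (R + R)²*R + R = (2*R)²*R + R = (4*R²)*R + R = 4*R³ + R = R + 4*R³)
1/(-58200 + b(E(5*(-1), 2))) = 1/(-58200 + ((1/15)*(5*(-1))/2 + 4*((1/15)*(5*(-1))/2)³)) = 1/(-58200 + ((1/15)*(-5)*(½) + 4*((1/15)*(-5)*(½))³)) = 1/(-58200 + (-⅙ + 4*(-⅙)³)) = 1/(-58200 + (-⅙ + 4*(-1/216))) = 1/(-58200 + (-⅙ - 1/54)) = 1/(-58200 - 5/27) = 1/(-1571405/27) = -27/1571405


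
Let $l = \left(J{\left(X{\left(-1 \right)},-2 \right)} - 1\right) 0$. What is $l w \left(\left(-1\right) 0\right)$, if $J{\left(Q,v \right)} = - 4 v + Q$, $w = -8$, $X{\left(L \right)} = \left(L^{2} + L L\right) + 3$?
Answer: $0$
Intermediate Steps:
$X{\left(L \right)} = 3 + 2 L^{2}$ ($X{\left(L \right)} = \left(L^{2} + L^{2}\right) + 3 = 2 L^{2} + 3 = 3 + 2 L^{2}$)
$J{\left(Q,v \right)} = Q - 4 v$
$l = 0$ ($l = \left(\left(\left(3 + 2 \left(-1\right)^{2}\right) - -8\right) - 1\right) 0 = \left(\left(\left(3 + 2 \cdot 1\right) + 8\right) - 1\right) 0 = \left(\left(\left(3 + 2\right) + 8\right) - 1\right) 0 = \left(\left(5 + 8\right) - 1\right) 0 = \left(13 - 1\right) 0 = 12 \cdot 0 = 0$)
$l w \left(\left(-1\right) 0\right) = 0 \left(-8\right) \left(\left(-1\right) 0\right) = 0 \cdot 0 = 0$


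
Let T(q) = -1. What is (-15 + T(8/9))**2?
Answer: 256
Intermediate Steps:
(-15 + T(8/9))**2 = (-15 - 1)**2 = (-16)**2 = 256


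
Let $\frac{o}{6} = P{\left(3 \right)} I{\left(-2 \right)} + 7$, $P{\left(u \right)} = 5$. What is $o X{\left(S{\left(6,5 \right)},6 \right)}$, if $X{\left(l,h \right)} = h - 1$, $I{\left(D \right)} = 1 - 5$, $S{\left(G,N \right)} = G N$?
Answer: $-390$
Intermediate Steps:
$I{\left(D \right)} = -4$
$o = -78$ ($o = 6 \left(5 \left(-4\right) + 7\right) = 6 \left(-20 + 7\right) = 6 \left(-13\right) = -78$)
$X{\left(l,h \right)} = -1 + h$
$o X{\left(S{\left(6,5 \right)},6 \right)} = - 78 \left(-1 + 6\right) = \left(-78\right) 5 = -390$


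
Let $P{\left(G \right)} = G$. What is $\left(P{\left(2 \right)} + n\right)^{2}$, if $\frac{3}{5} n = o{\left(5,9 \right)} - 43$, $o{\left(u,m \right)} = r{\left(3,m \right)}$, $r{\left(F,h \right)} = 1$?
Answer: $4624$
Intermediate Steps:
$o{\left(u,m \right)} = 1$
$n = -70$ ($n = \frac{5 \left(1 - 43\right)}{3} = \frac{5}{3} \left(-42\right) = -70$)
$\left(P{\left(2 \right)} + n\right)^{2} = \left(2 - 70\right)^{2} = \left(-68\right)^{2} = 4624$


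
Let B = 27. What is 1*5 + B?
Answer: 32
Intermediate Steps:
1*5 + B = 1*5 + 27 = 5 + 27 = 32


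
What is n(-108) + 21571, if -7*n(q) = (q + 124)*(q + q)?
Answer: 154453/7 ≈ 22065.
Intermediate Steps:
n(q) = -2*q*(124 + q)/7 (n(q) = -(q + 124)*(q + q)/7 = -(124 + q)*2*q/7 = -2*q*(124 + q)/7)
n(-108) + 21571 = -2/7*(-108)*(124 - 108) + 21571 = -2/7*(-108)*16 + 21571 = 3456/7 + 21571 = 154453/7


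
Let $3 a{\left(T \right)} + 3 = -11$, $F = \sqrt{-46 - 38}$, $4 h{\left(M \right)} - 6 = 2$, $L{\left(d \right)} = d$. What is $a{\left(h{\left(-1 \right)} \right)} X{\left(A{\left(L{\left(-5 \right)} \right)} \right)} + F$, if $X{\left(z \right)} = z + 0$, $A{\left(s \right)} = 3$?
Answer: $-14 + 2 i \sqrt{21} \approx -14.0 + 9.1651 i$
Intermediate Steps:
$h{\left(M \right)} = 2$ ($h{\left(M \right)} = \frac{3}{2} + \frac{1}{4} \cdot 2 = \frac{3}{2} + \frac{1}{2} = 2$)
$F = 2 i \sqrt{21}$ ($F = \sqrt{-84} = 2 i \sqrt{21} \approx 9.1651 i$)
$X{\left(z \right)} = z$
$a{\left(T \right)} = - \frac{14}{3}$ ($a{\left(T \right)} = -1 + \frac{1}{3} \left(-11\right) = -1 - \frac{11}{3} = - \frac{14}{3}$)
$a{\left(h{\left(-1 \right)} \right)} X{\left(A{\left(L{\left(-5 \right)} \right)} \right)} + F = \left(- \frac{14}{3}\right) 3 + 2 i \sqrt{21} = -14 + 2 i \sqrt{21}$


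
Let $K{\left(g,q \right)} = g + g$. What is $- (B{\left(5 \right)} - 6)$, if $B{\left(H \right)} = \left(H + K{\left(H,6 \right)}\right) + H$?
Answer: $-14$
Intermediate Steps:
$K{\left(g,q \right)} = 2 g$
$B{\left(H \right)} = 4 H$ ($B{\left(H \right)} = \left(H + 2 H\right) + H = 3 H + H = 4 H$)
$- (B{\left(5 \right)} - 6) = - (4 \cdot 5 - 6) = - (20 - 6) = \left(-1\right) 14 = -14$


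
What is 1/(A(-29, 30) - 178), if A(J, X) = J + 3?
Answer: -1/204 ≈ -0.0049020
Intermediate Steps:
A(J, X) = 3 + J
1/(A(-29, 30) - 178) = 1/((3 - 29) - 178) = 1/(-26 - 178) = 1/(-204) = -1/204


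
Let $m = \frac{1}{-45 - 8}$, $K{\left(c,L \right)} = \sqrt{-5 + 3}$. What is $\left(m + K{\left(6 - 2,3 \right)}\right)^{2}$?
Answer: $\frac{\left(1 - 53 i \sqrt{2}\right)^{2}}{2809} \approx -1.9996 - 0.053367 i$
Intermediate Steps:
$K{\left(c,L \right)} = i \sqrt{2}$ ($K{\left(c,L \right)} = \sqrt{-2} = i \sqrt{2}$)
$m = - \frac{1}{53}$ ($m = \frac{1}{-53} = - \frac{1}{53} \approx -0.018868$)
$\left(m + K{\left(6 - 2,3 \right)}\right)^{2} = \left(- \frac{1}{53} + i \sqrt{2}\right)^{2}$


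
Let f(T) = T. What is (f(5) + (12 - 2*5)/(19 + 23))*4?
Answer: 424/21 ≈ 20.190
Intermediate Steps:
(f(5) + (12 - 2*5)/(19 + 23))*4 = (5 + (12 - 2*5)/(19 + 23))*4 = (5 + (12 - 10)/42)*4 = (5 + 2*(1/42))*4 = (5 + 1/21)*4 = (106/21)*4 = 424/21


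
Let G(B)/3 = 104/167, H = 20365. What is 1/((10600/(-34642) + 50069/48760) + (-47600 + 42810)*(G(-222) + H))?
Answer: -141043517320/13759824486992738917 ≈ -1.0250e-8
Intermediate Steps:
G(B) = 312/167 (G(B) = 3*(104/167) = 312/167)
1/((10600/(-34642) + 50069/48760) + (-47600 + 42810)*(G(-222) + H)) = 1/((10600/(-34642) + 50069/48760) + (-47600 + 42810)*(312/167 + 20365)) = 1/((10600*(-1/34642) + 50069*(1/48760)) - 4790*3401267/167) = 1/((-5300/17321 + 50069/48760) - 16292068930/167) = 1/(608817149/844571960 - 16292068930/167) = 1/(-13759824486992738917/141043517320) = -141043517320/13759824486992738917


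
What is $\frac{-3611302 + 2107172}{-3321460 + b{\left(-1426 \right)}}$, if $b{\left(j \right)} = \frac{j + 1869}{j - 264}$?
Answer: $\frac{2541979700}{5613267843} \approx 0.45285$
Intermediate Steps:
$b{\left(j \right)} = \frac{1869 + j}{-264 + j}$
$\frac{-3611302 + 2107172}{-3321460 + b{\left(-1426 \right)}} = \frac{-3611302 + 2107172}{-3321460 + \frac{1869 - 1426}{-264 - 1426}} = - \frac{1504130}{-3321460 + \frac{1}{-1690} \cdot 443} = - \frac{1504130}{-3321460 - \frac{443}{1690}} = - \frac{1504130}{- \frac{5613267843}{1690}} = \left(-1504130\right) \left(- \frac{1690}{5613267843}\right) = \frac{2541979700}{5613267843}$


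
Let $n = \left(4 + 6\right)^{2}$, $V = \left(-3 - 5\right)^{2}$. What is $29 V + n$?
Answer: $1956$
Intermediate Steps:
$V = 64$ ($V = \left(-8\right)^{2} = 64$)
$n = 100$ ($n = 10^{2} = 100$)
$29 V + n = 29 \cdot 64 + 100 = 1856 + 100 = 1956$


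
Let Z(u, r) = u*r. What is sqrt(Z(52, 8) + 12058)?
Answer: 9*sqrt(154) ≈ 111.69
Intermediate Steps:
Z(u, r) = r*u
sqrt(Z(52, 8) + 12058) = sqrt(8*52 + 12058) = sqrt(416 + 12058) = sqrt(12474) = 9*sqrt(154)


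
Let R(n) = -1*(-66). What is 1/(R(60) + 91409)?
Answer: 1/91475 ≈ 1.0932e-5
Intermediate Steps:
R(n) = 66
1/(R(60) + 91409) = 1/(66 + 91409) = 1/91475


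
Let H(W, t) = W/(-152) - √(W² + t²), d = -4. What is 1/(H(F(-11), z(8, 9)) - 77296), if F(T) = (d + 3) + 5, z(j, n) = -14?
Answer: -111615462/8627431381873 + 2888*√53/8627431381873 ≈ -1.2935e-5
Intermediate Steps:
F(T) = 4 (F(T) = (-4 + 3) + 5 = -1 + 5 = 4)
H(W, t) = -√(W² + t²) - W/152 (H(W, t) = W*(-1/152) - √(W² + t²) = -W/152 - √(W² + t²) = -√(W² + t²) - W/152)
1/(H(F(-11), z(8, 9)) - 77296) = 1/((-√(4² + (-14)²) - 1/152*4) - 77296) = 1/((-√(16 + 196) - 1/38) - 77296) = 1/((-√212 - 1/38) - 77296) = 1/((-2*√53 - 1/38) - 77296) = 1/((-1/38 - 2*√53) - 77296) = 1/(-2937249/38 - 2*√53)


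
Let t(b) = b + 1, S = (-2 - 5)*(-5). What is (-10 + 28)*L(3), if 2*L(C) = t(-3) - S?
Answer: -333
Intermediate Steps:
S = 35 (S = -7*(-5) = 35)
t(b) = 1 + b
L(C) = -37/2 (L(C) = ((1 - 3) - 1*35)/2 = (-2 - 35)/2 = (½)*(-37) = -37/2)
(-10 + 28)*L(3) = (-10 + 28)*(-37/2) = 18*(-37/2) = -333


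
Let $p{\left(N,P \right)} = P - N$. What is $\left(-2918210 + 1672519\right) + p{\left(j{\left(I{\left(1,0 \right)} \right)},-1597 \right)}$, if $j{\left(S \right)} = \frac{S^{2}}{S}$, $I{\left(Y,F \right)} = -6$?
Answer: $-1247282$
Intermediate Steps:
$j{\left(S \right)} = S$
$\left(-2918210 + 1672519\right) + p{\left(j{\left(I{\left(1,0 \right)} \right)},-1597 \right)} = \left(-2918210 + 1672519\right) - 1591 = -1245691 + \left(-1597 + 6\right) = -1245691 - 1591 = -1247282$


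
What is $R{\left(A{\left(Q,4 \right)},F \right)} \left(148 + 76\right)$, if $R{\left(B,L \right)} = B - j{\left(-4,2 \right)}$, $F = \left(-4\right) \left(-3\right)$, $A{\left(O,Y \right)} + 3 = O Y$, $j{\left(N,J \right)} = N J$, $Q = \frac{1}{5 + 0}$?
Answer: $\frac{6496}{5} \approx 1299.2$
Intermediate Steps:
$Q = \frac{1}{5} \approx 0.2$
$j{\left(N,J \right)} = J N$
$A{\left(O,Y \right)} = -3 + O Y$
$F = 12$
$R{\left(B,L \right)} = 8 + B$ ($R{\left(B,L \right)} = B - 2 \left(-4\right) = B - -8 = B + 8 = 8 + B$)
$R{\left(A{\left(Q,4 \right)},F \right)} \left(148 + 76\right) = \left(8 + \left(-3 + \frac{1}{5} \cdot 4\right)\right) \left(148 + 76\right) = \left(8 + \left(-3 + \frac{4}{5}\right)\right) 224 = \left(8 - \frac{11}{5}\right) 224 = \frac{29}{5} \cdot 224 = \frac{6496}{5}$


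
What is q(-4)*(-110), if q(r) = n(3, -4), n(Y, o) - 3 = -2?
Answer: -110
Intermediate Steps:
n(Y, o) = 1 (n(Y, o) = 3 - 2 = 1)
q(r) = 1
q(-4)*(-110) = 1*(-110) = -110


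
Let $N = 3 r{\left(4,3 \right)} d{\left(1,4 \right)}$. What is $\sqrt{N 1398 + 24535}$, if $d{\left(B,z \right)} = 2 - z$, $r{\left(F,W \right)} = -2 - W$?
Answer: $5 \sqrt{2659} \approx 257.83$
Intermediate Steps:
$N = 30$ ($N = 3 \left(-2 - 3\right) \left(2 - 4\right) = 3 \left(-5\right) \left(-2\right) = \left(-15\right) \left(-2\right) = 30$)
$\sqrt{N 1398 + 24535} = \sqrt{30 \cdot 1398 + 24535} = \sqrt{41940 + 24535} = \sqrt{66475} = 5 \sqrt{2659}$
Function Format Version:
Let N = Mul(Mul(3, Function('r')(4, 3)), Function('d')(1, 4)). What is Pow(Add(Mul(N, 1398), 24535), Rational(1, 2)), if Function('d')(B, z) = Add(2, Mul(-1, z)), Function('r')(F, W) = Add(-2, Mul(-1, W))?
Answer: Mul(5, Pow(2659, Rational(1, 2))) ≈ 257.83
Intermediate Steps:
N = 30 (N = Mul(Mul(3, Add(-2, Mul(-1, 3))), Add(2, Mul(-1, 4))) = Mul(Mul(3, Add(-2, -3)), Add(2, -4)) = Mul(Mul(3, -5), -2) = Mul(-15, -2) = 30)
Pow(Add(Mul(N, 1398), 24535), Rational(1, 2)) = Pow(Add(Mul(30, 1398), 24535), Rational(1, 2)) = Pow(Add(41940, 24535), Rational(1, 2)) = Pow(66475, Rational(1, 2)) = Mul(5, Pow(2659, Rational(1, 2)))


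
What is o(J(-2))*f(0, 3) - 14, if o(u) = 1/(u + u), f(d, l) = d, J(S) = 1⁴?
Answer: -14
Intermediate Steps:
J(S) = 1
o(u) = 1/(2*u)
o(J(-2))*f(0, 3) - 14 = ((½)/1)*0 - 14 = ((½)*1)*0 - 14 = (½)*0 - 14 = 0 - 14 = -14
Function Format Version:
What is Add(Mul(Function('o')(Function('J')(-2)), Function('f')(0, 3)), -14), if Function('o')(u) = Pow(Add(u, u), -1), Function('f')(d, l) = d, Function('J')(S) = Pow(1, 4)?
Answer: -14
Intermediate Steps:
Function('J')(S) = 1
Function('o')(u) = Mul(Rational(1, 2), Pow(u, -1)) (Function('o')(u) = Pow(Mul(2, u), -1) = Mul(Rational(1, 2), Pow(u, -1)))
Add(Mul(Function('o')(Function('J')(-2)), Function('f')(0, 3)), -14) = Add(Mul(Mul(Rational(1, 2), Pow(1, -1)), 0), -14) = Add(Mul(Mul(Rational(1, 2), 1), 0), -14) = Add(Mul(Rational(1, 2), 0), -14) = Add(0, -14) = -14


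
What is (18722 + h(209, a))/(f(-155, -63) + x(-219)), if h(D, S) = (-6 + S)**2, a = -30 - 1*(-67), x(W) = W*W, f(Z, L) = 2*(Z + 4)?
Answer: 19683/47659 ≈ 0.41300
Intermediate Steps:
f(Z, L) = 8 + 2*Z (f(Z, L) = 2*(4 + Z) = 8 + 2*Z)
x(W) = W**2
a = 37 (a = -30 + 67 = 37)
(18722 + h(209, a))/(f(-155, -63) + x(-219)) = (18722 + (-6 + 37)**2)/((8 + 2*(-155)) + (-219)**2) = (18722 + 31**2)/((8 - 310) + 47961) = (18722 + 961)/(-302 + 47961) = 19683/47659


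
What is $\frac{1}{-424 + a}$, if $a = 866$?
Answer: $\frac{1}{442} \approx 0.0022624$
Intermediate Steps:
$\frac{1}{-424 + a} = \frac{1}{-424 + 866} = \frac{1}{442}$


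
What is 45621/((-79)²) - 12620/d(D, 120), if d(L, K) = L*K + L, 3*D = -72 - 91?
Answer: 1136067243/123091243 ≈ 9.2295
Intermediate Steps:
D = -163/3 (D = (-72 - 91)/3 = (⅓)*(-163) = -163/3 ≈ -54.333)
d(L, K) = L + K*L (d(L, K) = K*L + L = L + K*L)
45621/((-79)²) - 12620/d(D, 120) = 45621/((-79)²) - 12620*(-3/(163*(1 + 120))) = 45621/6241 - 12620/((-163/3*121)) = 45621*(1/6241) - 12620/(-19723/3) = 45621/6241 - 12620*(-3/19723) = 45621/6241 + 37860/19723 = 1136067243/123091243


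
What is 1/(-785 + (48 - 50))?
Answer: -1/787 ≈ -0.0012706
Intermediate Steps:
1/(-785 + (48 - 50)) = 1/(-785 - 2) = 1/(-787) = -1/787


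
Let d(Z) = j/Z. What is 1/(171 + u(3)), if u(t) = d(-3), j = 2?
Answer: 3/511 ≈ 0.0058708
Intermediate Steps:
d(Z) = 2/Z
u(t) = -⅔ (u(t) = 2/(-3) = 2*(-⅓) = -⅔)
1/(171 + u(3)) = 1/(171 - ⅔) = 1/(511/3) = 3/511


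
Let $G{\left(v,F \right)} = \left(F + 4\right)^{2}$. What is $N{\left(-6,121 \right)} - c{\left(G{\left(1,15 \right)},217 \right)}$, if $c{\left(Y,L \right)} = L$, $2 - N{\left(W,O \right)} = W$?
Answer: $-209$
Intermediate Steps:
$N{\left(W,O \right)} = 2 - W$
$G{\left(v,F \right)} = \left(4 + F\right)^{2}$
$N{\left(-6,121 \right)} - c{\left(G{\left(1,15 \right)},217 \right)} = \left(2 - -6\right) - 217 = \left(2 + 6\right) - 217 = 8 - 217 = -209$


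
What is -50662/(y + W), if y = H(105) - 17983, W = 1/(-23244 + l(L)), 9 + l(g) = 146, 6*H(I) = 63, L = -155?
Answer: 2341293668/830581117 ≈ 2.8189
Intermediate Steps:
H(I) = 21/2 (H(I) = (⅙)*63 = 21/2)
l(g) = 137 (l(g) = -9 + 146 = 137)
W = -1/23107 (W = 1/(-23244 + 137) = 1/(-23107) = -1/23107 ≈ -4.3277e-5)
y = -35945/2 (y = 21/2 - 17983 = -35945/2 ≈ -17973.)
-50662/(y + W) = -50662/(-35945/2 - 1/23107) = -50662/(-830581117/46214) = -50662*(-46214/830581117) = 2341293668/830581117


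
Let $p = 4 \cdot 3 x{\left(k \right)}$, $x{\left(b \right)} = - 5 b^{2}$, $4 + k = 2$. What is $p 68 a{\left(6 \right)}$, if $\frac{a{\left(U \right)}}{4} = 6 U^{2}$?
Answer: $-14100480$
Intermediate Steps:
$k = -2$ ($k = -4 + 2 = -2$)
$p = -240$ ($p = 4 \cdot 3 \left(- 5 \left(-2\right)^{2}\right) = 12 \left(\left(-5\right) 4\right) = 12 \left(-20\right) = -240$)
$a{\left(U \right)} = 24 U^{2}$ ($a{\left(U \right)} = 4 \cdot 6 U^{2} = 24 U^{2}$)
$p 68 a{\left(6 \right)} = \left(-240\right) 68 \cdot 24 \cdot 6^{2} = - 16320 \cdot 24 \cdot 36 = \left(-16320\right) 864 = -14100480$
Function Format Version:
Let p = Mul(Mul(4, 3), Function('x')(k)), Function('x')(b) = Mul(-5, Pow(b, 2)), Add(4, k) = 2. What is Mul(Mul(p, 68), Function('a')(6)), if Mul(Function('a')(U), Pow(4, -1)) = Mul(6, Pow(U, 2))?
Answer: -14100480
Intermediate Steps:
k = -2 (k = Add(-4, 2) = -2)
p = -240 (p = Mul(Mul(4, 3), Mul(-5, Pow(-2, 2))) = Mul(12, Mul(-5, 4)) = Mul(12, -20) = -240)
Function('a')(U) = Mul(24, Pow(U, 2)) (Function('a')(U) = Mul(4, Mul(6, Pow(U, 2))) = Mul(24, Pow(U, 2)))
Mul(Mul(p, 68), Function('a')(6)) = Mul(Mul(-240, 68), Mul(24, Pow(6, 2))) = Mul(-16320, Mul(24, 36)) = Mul(-16320, 864) = -14100480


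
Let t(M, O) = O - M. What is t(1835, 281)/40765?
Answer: -1554/40765 ≈ -0.038121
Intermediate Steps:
t(1835, 281)/40765 = (281 - 1*1835)/40765 = (281 - 1835)*(1/40765) = -1554*1/40765 = -1554/40765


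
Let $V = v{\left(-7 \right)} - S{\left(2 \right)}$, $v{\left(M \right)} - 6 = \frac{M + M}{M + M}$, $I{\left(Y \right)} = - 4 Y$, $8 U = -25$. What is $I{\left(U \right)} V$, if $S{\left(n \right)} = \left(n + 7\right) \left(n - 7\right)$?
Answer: $650$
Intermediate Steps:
$U = - \frac{25}{8}$ ($U = \frac{1}{8} \left(-25\right) = - \frac{25}{8} \approx -3.125$)
$v{\left(M \right)} = 7$ ($v{\left(M \right)} = 6 + \frac{M + M}{M + M} = 6 + \frac{2 M}{2 M} = 6 + 2 M \frac{1}{2 M} = 6 + 1 = 7$)
$S{\left(n \right)} = \left(-7 + n\right) \left(7 + n\right)$ ($S{\left(n \right)} = \left(7 + n\right) \left(-7 + n\right) = \left(-7 + n\right) \left(7 + n\right)$)
$V = 52$ ($V = 7 - \left(-49 + 2^{2}\right) = 7 - \left(-49 + 4\right) = 7 - -45 = 7 + 45 = 52$)
$I{\left(U \right)} V = \left(-4\right) \left(- \frac{25}{8}\right) 52 = \frac{25}{2} \cdot 52 = 650$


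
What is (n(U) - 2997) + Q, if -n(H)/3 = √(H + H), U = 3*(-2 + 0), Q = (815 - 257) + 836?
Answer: -1603 - 6*I*√3 ≈ -1603.0 - 10.392*I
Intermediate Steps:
Q = 1394 (Q = 558 + 836 = 1394)
U = -6 (U = 3*(-2) = -6)
n(H) = -3*√2*√H (n(H) = -3*√(H + H) = -3*√2*√H)
(n(U) - 2997) + Q = (-3*√2*√(-6) - 2997) + 1394 = (-3*√2*I*√6 - 2997) + 1394 = (-6*I*√3 - 2997) + 1394 = (-2997 - 6*I*√3) + 1394 = -1603 - 6*I*√3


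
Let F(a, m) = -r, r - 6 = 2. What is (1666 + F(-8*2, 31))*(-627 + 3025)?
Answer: 3975884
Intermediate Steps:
r = 8 (r = 6 + 2 = 8)
F(a, m) = -8 (F(a, m) = -1*8 = -8)
(1666 + F(-8*2, 31))*(-627 + 3025) = (1666 - 8)*(-627 + 3025) = 1658*2398 = 3975884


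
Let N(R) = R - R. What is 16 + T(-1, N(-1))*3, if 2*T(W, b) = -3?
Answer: 23/2 ≈ 11.500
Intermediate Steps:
N(R) = 0
T(W, b) = -3/2 (T(W, b) = (1/2)*(-3) = -3/2)
16 + T(-1, N(-1))*3 = 16 - 3/2*3 = 16 - 9/2 = 23/2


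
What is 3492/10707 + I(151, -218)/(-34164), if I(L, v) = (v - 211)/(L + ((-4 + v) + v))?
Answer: 294643637/903542316 ≈ 0.32610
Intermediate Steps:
I(L, v) = (-211 + v)/(-4 + L + 2*v) (I(L, v) = (-211 + v)/(L + (-4 + 2*v)) = (-211 + v)/(-4 + L + 2*v))
3492/10707 + I(151, -218)/(-34164) = 3492/10707 + ((-211 - 218)/(-4 + 151 + 2*(-218)))/(-34164) = 3492*(1/10707) + (-429/(-4 + 151 - 436))*(-1/34164) = 1164/3569 + (-429/(-289))*(-1/34164) = 1164/3569 - 1/289*(-429)*(-1/34164) = 1164/3569 + (429/289)*(-1/34164) = 1164/3569 - 11/253164 = 294643637/903542316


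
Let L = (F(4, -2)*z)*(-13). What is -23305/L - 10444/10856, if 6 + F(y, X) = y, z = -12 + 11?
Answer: 15795471/17641 ≈ 895.38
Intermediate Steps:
z = -1
F(y, X) = -6 + y
L = -26 (L = ((-6 + 4)*(-1))*(-13) = -2*(-1)*(-13) = 2*(-13) = -26)
-23305/L - 10444/10856 = -23305/(-26) - 10444/10856 = -23305*(-1/26) - 10444*1/10856 = 23305/26 - 2611/2714 = 15795471/17641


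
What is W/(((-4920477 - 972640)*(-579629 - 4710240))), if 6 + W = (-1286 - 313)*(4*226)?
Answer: -1445502/31173816931673 ≈ -4.6369e-8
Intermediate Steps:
W = -1445502 (W = -6 + (-1286 - 313)*(4*226) = -6 - 1599*904 = -6 - 1445496 = -1445502)
W/(((-4920477 - 972640)*(-579629 - 4710240))) = -1445502*1/((-4920477 - 972640)*(-579629 - 4710240)) = -1445502/((-5893117*(-5289869))) = -1445502/31173816931673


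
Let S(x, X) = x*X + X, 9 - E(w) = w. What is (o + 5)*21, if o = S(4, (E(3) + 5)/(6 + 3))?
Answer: 700/3 ≈ 233.33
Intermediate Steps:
E(w) = 9 - w
S(x, X) = X + X*x (S(x, X) = X*x + X = X + X*x)
o = 55/9 (o = (((9 - 1*3) + 5)/(6 + 3))*(1 + 4) = (((9 - 3) + 5)/9)*5 = ((6 + 5)*(⅑))*5 = (11*(⅑))*5 = (11/9)*5 = 55/9 ≈ 6.1111)
(o + 5)*21 = (55/9 + 5)*21 = (100/9)*21 = 700/3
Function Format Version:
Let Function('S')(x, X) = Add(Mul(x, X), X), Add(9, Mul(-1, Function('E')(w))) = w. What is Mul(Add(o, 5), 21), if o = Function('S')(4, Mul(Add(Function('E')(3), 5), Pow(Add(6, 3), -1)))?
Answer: Rational(700, 3) ≈ 233.33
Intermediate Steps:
Function('E')(w) = Add(9, Mul(-1, w))
Function('S')(x, X) = Add(X, Mul(X, x)) (Function('S')(x, X) = Add(Mul(X, x), X) = Add(X, Mul(X, x)))
o = Rational(55, 9) (o = Mul(Mul(Add(Add(9, Mul(-1, 3)), 5), Pow(Add(6, 3), -1)), Add(1, 4)) = Mul(Mul(Add(Add(9, -3), 5), Pow(9, -1)), 5) = Mul(Mul(Add(6, 5), Rational(1, 9)), 5) = Mul(Mul(11, Rational(1, 9)), 5) = Mul(Rational(11, 9), 5) = Rational(55, 9) ≈ 6.1111)
Mul(Add(o, 5), 21) = Mul(Add(Rational(55, 9), 5), 21) = Mul(Rational(100, 9), 21) = Rational(700, 3)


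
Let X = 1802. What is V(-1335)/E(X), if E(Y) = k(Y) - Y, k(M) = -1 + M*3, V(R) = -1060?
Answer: -1060/3603 ≈ -0.29420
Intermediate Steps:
k(M) = -1 + 3*M
E(Y) = -1 + 2*Y (E(Y) = (-1 + 3*Y) - Y = -1 + 2*Y)
V(-1335)/E(X) = -1060/(-1 + 2*1802) = -1060/(-1 + 3604) = -1060/3603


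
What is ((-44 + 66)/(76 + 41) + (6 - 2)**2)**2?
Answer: 3587236/13689 ≈ 262.05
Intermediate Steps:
((-44 + 66)/(76 + 41) + (6 - 2)**2)**2 = (22/117 + 4**2)**2 = (22*(1/117) + 16)**2 = (22/117 + 16)**2 = (1894/117)**2 = 3587236/13689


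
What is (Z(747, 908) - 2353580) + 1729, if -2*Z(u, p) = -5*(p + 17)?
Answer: -4699077/2 ≈ -2.3495e+6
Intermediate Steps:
Z(u, p) = 85/2 + 5*p/2 (Z(u, p) = -(-5)*(p + 17)/2 = -(-5)*(17 + p)/2 = -(-85 - 5*p)/2 = 85/2 + 5*p/2)
(Z(747, 908) - 2353580) + 1729 = ((85/2 + (5/2)*908) - 2353580) + 1729 = ((85/2 + 2270) - 2353580) + 1729 = (4625/2 - 2353580) + 1729 = -4702535/2 + 1729 = -4699077/2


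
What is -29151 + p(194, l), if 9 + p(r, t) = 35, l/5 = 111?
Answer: -29125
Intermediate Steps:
l = 555 (l = 5*111 = 555)
p(r, t) = 26 (p(r, t) = -9 + 35 = 26)
-29151 + p(194, l) = -29151 + 26 = -29125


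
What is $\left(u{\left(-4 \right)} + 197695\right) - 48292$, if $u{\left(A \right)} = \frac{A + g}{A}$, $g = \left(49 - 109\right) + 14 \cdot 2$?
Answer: $149412$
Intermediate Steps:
$g = -32$ ($g = -60 + 28 = -32$)
$u{\left(A \right)} = \frac{-32 + A}{A}$ ($u{\left(A \right)} = \frac{A - 32}{A} = \frac{-32 + A}{A}$)
$\left(u{\left(-4 \right)} + 197695\right) - 48292 = \left(\frac{-32 - 4}{-4} + 197695\right) - 48292 = \left(\left(- \frac{1}{4}\right) \left(-36\right) + 197695\right) - 48292 = \left(9 + 197695\right) - 48292 = 197704 - 48292 = 149412$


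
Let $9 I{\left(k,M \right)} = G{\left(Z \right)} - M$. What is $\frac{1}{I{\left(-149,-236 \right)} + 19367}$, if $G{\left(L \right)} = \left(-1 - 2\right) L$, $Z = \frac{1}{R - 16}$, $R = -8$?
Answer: $\frac{72}{1396313} \approx 5.1564 \cdot 10^{-5}$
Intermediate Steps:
$Z = - \frac{1}{24}$ ($Z = \frac{1}{-8 - 16} = \frac{1}{-24} = - \frac{1}{24} \approx -0.041667$)
$G{\left(L \right)} = - 3 L$
$I{\left(k,M \right)} = \frac{1}{72} - \frac{M}{9}$ ($I{\left(k,M \right)} = \frac{\left(-3\right) \left(- \frac{1}{24}\right) - M}{9} = \frac{\frac{1}{8} - M}{9} = \frac{1}{72} - \frac{M}{9}$)
$\frac{1}{I{\left(-149,-236 \right)} + 19367} = \frac{1}{\left(\frac{1}{72} - - \frac{236}{9}\right) + 19367} = \frac{1}{\left(\frac{1}{72} + \frac{236}{9}\right) + 19367} = \frac{1}{\frac{1889}{72} + 19367} = \frac{1}{\frac{1396313}{72}} = \frac{72}{1396313}$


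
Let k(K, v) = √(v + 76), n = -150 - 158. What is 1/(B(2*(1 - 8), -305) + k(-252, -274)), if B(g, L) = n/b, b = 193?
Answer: -2702/339553 - 111747*I*√22/7470166 ≈ -0.0079575 - 0.070164*I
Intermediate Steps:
n = -308
k(K, v) = √(76 + v)
B(g, L) = -308/193
1/(B(2*(1 - 8), -305) + k(-252, -274)) = 1/(-308/193 + √(76 - 274)) = 1/(-308/193 + √(-198)) = 1/(-308/193 + 3*I*√22)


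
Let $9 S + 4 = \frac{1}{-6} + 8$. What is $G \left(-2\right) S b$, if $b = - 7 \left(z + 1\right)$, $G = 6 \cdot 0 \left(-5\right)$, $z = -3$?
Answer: $0$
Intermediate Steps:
$G = 0$ ($G = 0 \left(-5\right) = 0$)
$b = 14$ ($b = - 7 \left(-3 + 1\right) = \left(-7\right) \left(-2\right) = 14$)
$S = \frac{23}{54}$ ($S = - \frac{4}{9} + \frac{\frac{1}{-6} + 8}{9} = - \frac{4}{9} + \frac{- \frac{1}{6} + 8}{9} = - \frac{4}{9} + \frac{1}{9} \cdot \frac{47}{6} = - \frac{4}{9} + \frac{47}{54} = \frac{23}{54} \approx 0.42593$)
$G \left(-2\right) S b = 0 \left(-2\right) \frac{23}{54} \cdot 14 = 0 \cdot \frac{23}{54} \cdot 14 = 0 \cdot 14 = 0$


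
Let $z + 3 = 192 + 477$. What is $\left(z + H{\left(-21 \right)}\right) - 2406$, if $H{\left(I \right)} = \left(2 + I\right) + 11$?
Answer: $-1748$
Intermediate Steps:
$z = 666$ ($z = -3 + \left(192 + 477\right) = -3 + 669 = 666$)
$H{\left(I \right)} = 13 + I$
$\left(z + H{\left(-21 \right)}\right) - 2406 = \left(666 + \left(13 - 21\right)\right) - 2406 = \left(666 - 8\right) - 2406 = 658 - 2406 = -1748$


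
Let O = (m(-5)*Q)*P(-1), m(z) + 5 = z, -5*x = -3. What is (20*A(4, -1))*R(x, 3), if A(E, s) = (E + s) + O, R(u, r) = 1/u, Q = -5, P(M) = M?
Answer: -4700/3 ≈ -1566.7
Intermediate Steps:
x = ⅗ (x = -⅕*(-3) = ⅗ ≈ 0.60000)
m(z) = -5 + z
O = -50 (O = ((-5 - 5)*(-5))*(-1) = -10*(-5)*(-1) = 50*(-1) = -50)
A(E, s) = -50 + E + s (A(E, s) = (E + s) - 50 = -50 + E + s)
(20*A(4, -1))*R(x, 3) = (20*(-50 + 4 - 1))/(⅗) = (20*(-47))*(5/3) = -940*5/3 = -4700/3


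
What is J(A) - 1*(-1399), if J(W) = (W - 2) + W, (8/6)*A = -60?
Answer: 1307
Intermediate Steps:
A = -45 (A = (¾)*(-60) = -45)
J(W) = -2 + 2*W (J(W) = (-2 + W) + W = -2 + 2*W)
J(A) - 1*(-1399) = (-2 + 2*(-45)) - 1*(-1399) = (-2 - 90) + 1399 = -92 + 1399 = 1307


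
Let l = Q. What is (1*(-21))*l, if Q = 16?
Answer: -336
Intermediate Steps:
l = 16
(1*(-21))*l = (1*(-21))*16 = -21*16 = -336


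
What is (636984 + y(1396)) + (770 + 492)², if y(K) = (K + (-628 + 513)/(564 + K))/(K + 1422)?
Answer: 2462972495177/1104656 ≈ 2.2296e+6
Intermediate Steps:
y(K) = (K - 115/(564 + K))/(1422 + K)
(636984 + y(1396)) + (770 + 492)² = (636984 + (-115 + 1396² + 564*1396)/(802008 + 1396² + 1986*1396)) + (770 + 492)² = (636984 + (-115 + 1948816 + 787344)/(802008 + 1948816 + 2772456)) + 1262² = (636984 + 2736045/5523280) + 1592644 = (636984 + (1/5523280)*2736045) + 1592644 = (636984 + 547209/1104656) + 1592644 = 703648744713/1104656 + 1592644 = 2462972495177/1104656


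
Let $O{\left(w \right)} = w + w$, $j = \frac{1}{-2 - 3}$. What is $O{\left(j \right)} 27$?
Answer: $- \frac{54}{5} \approx -10.8$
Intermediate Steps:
$j = - \frac{1}{5}$ ($j = \frac{1}{-5} = - \frac{1}{5} \approx -0.2$)
$O{\left(w \right)} = 2 w$
$O{\left(j \right)} 27 = 2 \left(- \frac{1}{5}\right) 27 = \left(- \frac{2}{5}\right) 27 = - \frac{54}{5}$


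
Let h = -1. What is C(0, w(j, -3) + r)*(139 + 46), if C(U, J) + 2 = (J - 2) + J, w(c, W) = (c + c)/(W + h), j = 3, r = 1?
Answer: -925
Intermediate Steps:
w(c, W) = 2*c/(-1 + W) (w(c, W) = (c + c)/(W - 1) = (2*c)/(-1 + W) = 2*c/(-1 + W))
C(U, J) = -4 + 2*J (C(U, J) = -2 + ((J - 2) + J) = -2 + ((-2 + J) + J) = -2 + (-2 + 2*J) = -4 + 2*J)
C(0, w(j, -3) + r)*(139 + 46) = (-4 + 2*(2*3/(-1 - 3) + 1))*(139 + 46) = (-4 + 2*(2*3/(-4) + 1))*185 = (-4 + 2*(2*3*(-1/4) + 1))*185 = (-4 + 2*(-3/2 + 1))*185 = (-4 + 2*(-1/2))*185 = (-4 - 1)*185 = -5*185 = -925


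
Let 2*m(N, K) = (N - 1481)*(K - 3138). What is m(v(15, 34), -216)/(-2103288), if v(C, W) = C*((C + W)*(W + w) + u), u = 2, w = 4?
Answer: 14801761/701096 ≈ 21.112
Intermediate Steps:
v(C, W) = C*(2 + (4 + W)*(C + W)) (v(C, W) = C*((C + W)*(W + 4) + 2) = C*((C + W)*(4 + W) + 2) = C*((4 + W)*(C + W) + 2) = C*(2 + (4 + W)*(C + W)))
m(N, K) = (-3138 + K)*(-1481 + N)/2 (m(N, K) = ((N - 1481)*(K - 3138))/2 = ((-1481 + N)*(-3138 + K))/2 = ((-3138 + K)*(-1481 + N))/2 = (-3138 + K)*(-1481 + N)/2)
m(v(15, 34), -216)/(-2103288) = (2323689 - 23535*(2 + 34² + 4*15 + 4*34 + 15*34) - 1481/2*(-216) + (½)*(-216)*(15*(2 + 34² + 4*15 + 4*34 + 15*34)))/(-2103288) = (2323689 - 23535*(2 + 1156 + 60 + 136 + 510) + 159948 + (½)*(-216)*(15*(2 + 1156 + 60 + 136 + 510)))*(-1/2103288) = (2323689 - 23535*1864 + 159948 + (½)*(-216)*(15*1864))*(-1/2103288) = (2323689 - 1569*27960 + 159948 + (½)*(-216)*27960)*(-1/2103288) = (2323689 - 43869240 + 159948 - 3019680)*(-1/2103288) = -44405283*(-1/2103288) = 14801761/701096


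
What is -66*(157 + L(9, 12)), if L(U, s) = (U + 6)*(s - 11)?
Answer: -11352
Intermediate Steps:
L(U, s) = (-11 + s)*(6 + U) (L(U, s) = (6 + U)*(-11 + s) = (-11 + s)*(6 + U))
-66*(157 + L(9, 12)) = -66*(157 + (-66 - 11*9 + 6*12 + 9*12)) = -66*(157 + (-66 - 99 + 72 + 108)) = -66*(157 + 15) = -66*172 = -11352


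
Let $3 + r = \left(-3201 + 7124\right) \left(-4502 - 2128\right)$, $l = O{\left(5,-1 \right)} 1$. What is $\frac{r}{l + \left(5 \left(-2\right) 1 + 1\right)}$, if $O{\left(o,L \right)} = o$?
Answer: $\frac{26009493}{4} \approx 6.5024 \cdot 10^{6}$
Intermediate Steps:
$l = 5$ ($l = 5 \cdot 1 = 5$)
$r = -26009493$ ($r = -3 + \left(-3201 + 7124\right) \left(-4502 - 2128\right) = -3 + 3923 \left(-6630\right) = -3 - 26009490 = -26009493$)
$\frac{r}{l + \left(5 \left(-2\right) 1 + 1\right)} = - \frac{26009493}{5 + \left(5 \left(-2\right) 1 + 1\right)} = - \frac{26009493}{5 + \left(\left(-10\right) 1 + 1\right)} = - \frac{26009493}{5 + \left(-10 + 1\right)} = - \frac{26009493}{5 - 9} = - \frac{26009493}{-4} = \left(-26009493\right) \left(- \frac{1}{4}\right) = \frac{26009493}{4}$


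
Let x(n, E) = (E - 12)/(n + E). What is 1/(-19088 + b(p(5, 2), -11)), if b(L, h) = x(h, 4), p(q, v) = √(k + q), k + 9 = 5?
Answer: -7/133608 ≈ -5.2392e-5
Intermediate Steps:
k = -4 (k = -9 + 5 = -4)
x(n, E) = (-12 + E)/(E + n)
p(q, v) = √(-4 + q)
b(L, h) = -8/(4 + h) (b(L, h) = (-12 + 4)/(4 + h) = -8/(4 + h))
1/(-19088 + b(p(5, 2), -11)) = 1/(-19088 - 8/(4 - 11)) = 1/(-19088 - 8/(-7)) = 1/(-19088 - 8*(-⅐)) = 1/(-19088 + 8/7) = 1/(-133608/7) = -7/133608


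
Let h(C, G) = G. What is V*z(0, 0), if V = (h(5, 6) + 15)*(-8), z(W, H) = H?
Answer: 0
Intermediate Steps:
V = -168 (V = (6 + 15)*(-8) = 21*(-8) = -168)
V*z(0, 0) = -168*0 = 0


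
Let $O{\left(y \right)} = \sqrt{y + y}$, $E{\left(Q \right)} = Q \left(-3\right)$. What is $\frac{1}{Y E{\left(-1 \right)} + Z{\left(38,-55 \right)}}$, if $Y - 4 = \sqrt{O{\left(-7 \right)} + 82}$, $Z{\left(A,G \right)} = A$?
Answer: $\frac{1}{50 + 3 \sqrt{82 + i \sqrt{14}}} \approx 0.012957 - 0.000104 i$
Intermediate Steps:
$E{\left(Q \right)} = - 3 Q$
$O{\left(y \right)} = \sqrt{2} \sqrt{y}$ ($O{\left(y \right)} = \sqrt{2 y} = \sqrt{2} \sqrt{y}$)
$Y = 4 + \sqrt{82 + i \sqrt{14}}$ ($Y = 4 + \sqrt{\sqrt{2} \sqrt{-7} + 82} = 4 + \sqrt{\sqrt{2} i \sqrt{7} + 82} = 4 + \sqrt{i \sqrt{14} + 82} = 4 + \sqrt{82 + i \sqrt{14}} \approx 13.058 + 0.20654 i$)
$\frac{1}{Y E{\left(-1 \right)} + Z{\left(38,-55 \right)}} = \frac{1}{\left(4 + \sqrt{82 + i \sqrt{14}}\right) \left(\left(-3\right) \left(-1\right)\right) + 38} = \frac{1}{\left(4 + \sqrt{82 + i \sqrt{14}}\right) 3 + 38} = \frac{1}{\left(12 + 3 \sqrt{82 + i \sqrt{14}}\right) + 38} = \frac{1}{50 + 3 \sqrt{82 + i \sqrt{14}}}$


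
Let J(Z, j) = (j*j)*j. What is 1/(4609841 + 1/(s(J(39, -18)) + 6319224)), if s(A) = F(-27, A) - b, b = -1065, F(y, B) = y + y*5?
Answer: 6320127/29134780569808 ≈ 2.1693e-7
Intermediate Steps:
F(y, B) = 6*y (F(y, B) = y + 5*y = 6*y)
J(Z, j) = j³ (J(Z, j) = j²*j = j³)
s(A) = 903 (s(A) = 6*(-27) - 1*(-1065) = -162 + 1065 = 903)
1/(4609841 + 1/(s(J(39, -18)) + 6319224)) = 1/(4609841 + 1/(903 + 6319224)) = 1/(4609841 + 1/6320127) = 1/(29134780569808/6320127) = 6320127/29134780569808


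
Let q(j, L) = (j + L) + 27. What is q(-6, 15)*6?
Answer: 216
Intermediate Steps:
q(j, L) = 27 + L + j (q(j, L) = (L + j) + 27 = 27 + L + j)
q(-6, 15)*6 = (27 + 15 - 6)*6 = 36*6 = 216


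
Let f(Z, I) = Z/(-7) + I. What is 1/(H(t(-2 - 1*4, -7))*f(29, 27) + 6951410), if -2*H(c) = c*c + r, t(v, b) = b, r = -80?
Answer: 7/48662350 ≈ 1.4385e-7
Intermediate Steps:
f(Z, I) = I - Z/7 (f(Z, I) = Z*(-1/7) + I = -Z/7 + I = I - Z/7)
H(c) = 40 - c**2/2 (H(c) = -(c*c - 80)/2 = -(c**2 - 80)/2 = -(-80 + c**2)/2 = 40 - c**2/2)
1/(H(t(-2 - 1*4, -7))*f(29, 27) + 6951410) = 1/((40 - 1/2*(-7)**2)*(27 - 1/7*29) + 6951410) = 1/((40 - 1/2*49)*(27 - 29/7) + 6951410) = 1/((40 - 49/2)*(160/7) + 6951410) = 1/((31/2)*(160/7) + 6951410) = 1/(2480/7 + 6951410) = 1/(48662350/7) = 7/48662350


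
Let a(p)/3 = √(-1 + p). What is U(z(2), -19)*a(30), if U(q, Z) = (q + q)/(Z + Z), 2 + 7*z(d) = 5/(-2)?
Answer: 27*√29/266 ≈ 0.54661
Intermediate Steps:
z(d) = -9/14 (z(d) = -2/7 + (5/(-2))/7 = -2/7 + (5*(-½))/7 = -2/7 + (⅐)*(-5/2) = -2/7 - 5/14 = -9/14)
a(p) = 3*√(-1 + p)
U(q, Z) = q/Z (U(q, Z) = (2*q)/((2*Z)) = (2*q)*(1/(2*Z)) = q/Z)
U(z(2), -19)*a(30) = (-9/14/(-19))*(3*√(-1 + 30)) = (-9/14*(-1/19))*(3*√29) = 9*(3*√29)/266 = 27*√29/266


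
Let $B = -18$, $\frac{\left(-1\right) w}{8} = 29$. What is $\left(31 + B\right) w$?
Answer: $-3016$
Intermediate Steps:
$w = -232$ ($w = \left(-8\right) 29 = -232$)
$\left(31 + B\right) w = \left(31 - 18\right) \left(-232\right) = 13 \left(-232\right) = -3016$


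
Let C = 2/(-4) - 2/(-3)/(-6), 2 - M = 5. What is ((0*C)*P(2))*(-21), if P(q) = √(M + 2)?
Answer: 0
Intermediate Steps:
M = -3 (M = 2 - 1*5 = 2 - 5 = -3)
C = -11/18 (C = 2*(-¼) - 2*(-⅓)*(-⅙) = -½ + (⅔)*(-⅙) = -½ - ⅑ = -11/18 ≈ -0.61111)
P(q) = I (P(q) = √(-3 + 2) = √(-1) = I)
((0*C)*P(2))*(-21) = ((0*(-11/18))*I)*(-21) = (0*I)*(-21) = 0*(-21) = 0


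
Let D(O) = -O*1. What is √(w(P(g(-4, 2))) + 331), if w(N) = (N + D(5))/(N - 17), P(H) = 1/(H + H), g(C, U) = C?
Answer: 2*√1554539/137 ≈ 18.202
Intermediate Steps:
D(O) = -O
P(H) = 1/(2*H)
w(N) = (-5 + N)/(-17 + N) (w(N) = (N - 1*5)/(N - 17) = (N - 5)/(-17 + N) = (-5 + N)/(-17 + N))
√(w(P(g(-4, 2))) + 331) = √((-5 + (½)/(-4))/(-17 + (½)/(-4)) + 331) = √((-5 + (½)*(-¼))/(-17 + (½)*(-¼)) + 331) = √((-5 - ⅛)/(-17 - ⅛) + 331) = √(-41/8/(-137/8) + 331) = √(-8/137*(-41/8) + 331) = √(41/137 + 331) = √(45388/137) = 2*√1554539/137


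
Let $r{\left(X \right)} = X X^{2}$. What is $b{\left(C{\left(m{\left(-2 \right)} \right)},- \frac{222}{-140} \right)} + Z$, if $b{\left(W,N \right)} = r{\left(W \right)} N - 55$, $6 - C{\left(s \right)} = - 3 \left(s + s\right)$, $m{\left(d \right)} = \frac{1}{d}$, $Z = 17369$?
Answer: $\frac{1214977}{70} \approx 17357.0$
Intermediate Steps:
$r{\left(X \right)} = X^{3}$
$C{\left(s \right)} = 6 + 6 s$ ($C{\left(s \right)} = 6 - - 3 \left(s + s\right) = 6 - - 3 \cdot 2 s = 6 - - 6 s = 6 + 6 s$)
$b{\left(W,N \right)} = -55 + N W^{3}$ ($b{\left(W,N \right)} = W^{3} N - 55 = N W^{3} - 55 = -55 + N W^{3}$)
$b{\left(C{\left(m{\left(-2 \right)} \right)},- \frac{222}{-140} \right)} + Z = \left(-55 + - \frac{222}{-140} \left(6 + \frac{6}{-2}\right)^{3}\right) + 17369 = \left(-55 + \left(-222\right) \left(- \frac{1}{140}\right) \left(6 + 6 \left(- \frac{1}{2}\right)\right)^{3}\right) + 17369 = \left(-55 + \frac{111 \left(6 - 3\right)^{3}}{70}\right) + 17369 = \left(-55 + \frac{111 \cdot 3^{3}}{70}\right) + 17369 = \left(-55 + \frac{111}{70} \cdot 27\right) + 17369 = \left(-55 + \frac{2997}{70}\right) + 17369 = - \frac{853}{70} + 17369 = \frac{1214977}{70}$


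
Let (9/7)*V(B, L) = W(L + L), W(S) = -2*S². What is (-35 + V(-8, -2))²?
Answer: 290521/81 ≈ 3586.7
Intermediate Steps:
V(B, L) = -56*L²/9 (V(B, L) = 7*(-2*(L + L)²)/9 = 7*(-2*4*L²)/9 = 7*(-8*L²)/9 = -56*L²/9)
(-35 + V(-8, -2))² = (-35 - 56/9*(-2)²)² = (-35 - 56/9*4)² = (-35 - 224/9)² = (-539/9)² = 290521/81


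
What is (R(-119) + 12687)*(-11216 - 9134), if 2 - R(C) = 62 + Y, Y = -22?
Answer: -257407150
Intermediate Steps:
R(C) = -38 (R(C) = 2 - (62 - 22) = 2 - 1*40 = 2 - 40 = -38)
(R(-119) + 12687)*(-11216 - 9134) = (-38 + 12687)*(-11216 - 9134) = 12649*(-20350) = -257407150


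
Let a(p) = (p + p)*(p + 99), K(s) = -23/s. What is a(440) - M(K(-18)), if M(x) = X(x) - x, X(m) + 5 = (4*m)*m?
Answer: 76839799/162 ≈ 4.7432e+5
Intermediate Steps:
a(p) = 2*p*(99 + p) (a(p) = (2*p)*(99 + p) = 2*p*(99 + p))
X(m) = -5 + 4*m² (X(m) = -5 + (4*m)*m = -5 + 4*m²)
M(x) = -5 - x + 4*x² (M(x) = (-5 + 4*x²) - x = -5 - x + 4*x²)
a(440) - M(K(-18)) = 2*440*(99 + 440) - (-5 - (-23)/(-18) + 4*(-23/(-18))²) = 2*440*539 - (-5 - (-23)*(-1)/18 + 4*(-23*(-1/18))²) = 474320 - (-5 - 1*23/18 + 4*(23/18)²) = 474320 - (-5 - 23/18 + 4*(529/324)) = 474320 - (-5 - 23/18 + 529/81) = 474320 - 1*41/162 = 474320 - 41/162 = 76839799/162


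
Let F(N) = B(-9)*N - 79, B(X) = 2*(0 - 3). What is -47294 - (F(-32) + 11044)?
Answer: -58451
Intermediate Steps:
B(X) = -6 (B(X) = 2*(-3) = -6)
F(N) = -79 - 6*N (F(N) = -6*N - 79 = -79 - 6*N)
-47294 - (F(-32) + 11044) = -47294 - ((-79 - 6*(-32)) + 11044) = -47294 - ((-79 + 192) + 11044) = -47294 - (113 + 11044) = -47294 - 1*11157 = -47294 - 11157 = -58451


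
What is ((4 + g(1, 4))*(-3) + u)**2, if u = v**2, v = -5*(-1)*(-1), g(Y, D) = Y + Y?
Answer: 49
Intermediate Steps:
g(Y, D) = 2*Y
v = -5 (v = 5*(-1) = -5)
u = 25 (u = (-5)**2 = 25)
((4 + g(1, 4))*(-3) + u)**2 = ((4 + 2*1)*(-3) + 25)**2 = ((4 + 2)*(-3) + 25)**2 = (6*(-3) + 25)**2 = (-18 + 25)**2 = 7**2 = 49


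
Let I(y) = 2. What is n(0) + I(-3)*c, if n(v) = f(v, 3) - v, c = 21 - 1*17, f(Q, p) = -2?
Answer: 6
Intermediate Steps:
c = 4 (c = 21 - 17 = 4)
n(v) = -2 - v
n(0) + I(-3)*c = (-2 - 1*0) + 2*4 = (-2 + 0) + 8 = -2 + 8 = 6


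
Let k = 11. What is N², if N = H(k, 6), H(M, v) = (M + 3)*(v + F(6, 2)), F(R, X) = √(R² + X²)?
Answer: 14896 + 4704*√10 ≈ 29771.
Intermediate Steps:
H(M, v) = (3 + M)*(v + 2*√10) (H(M, v) = (M + 3)*(v + √(6² + 2²)) = (3 + M)*(v + √(36 + 4)) = (3 + M)*(v + √40) = (3 + M)*(v + 2*√10))
N = 84 + 28*√10 (N = 3*6 + 6*√10 + 11*6 + 2*11*√10 = 18 + 6*√10 + 66 + 22*√10 = 84 + 28*√10 ≈ 172.54)
N² = (84 + 28*√10)²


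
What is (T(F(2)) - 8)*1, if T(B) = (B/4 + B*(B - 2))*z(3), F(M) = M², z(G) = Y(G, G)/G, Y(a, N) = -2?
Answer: -14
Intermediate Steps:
z(G) = -2/G
T(B) = -B/6 - 2*B*(-2 + B)/3 (T(B) = (B/4 + B*(B - 2))*(-2/3) = (B*(¼) + B*(-2 + B))*(-2*⅓) = (B/4 + B*(-2 + B))*(-⅔) = -B/6 - 2*B*(-2 + B)/3)
(T(F(2)) - 8)*1 = ((⅙)*2²*(7 - 4*2²) - 8)*1 = ((⅙)*4*(7 - 4*4) - 8)*1 = ((⅙)*4*(7 - 16) - 8)*1 = ((⅙)*4*(-9) - 8)*1 = (-6 - 8)*1 = -14*1 = -14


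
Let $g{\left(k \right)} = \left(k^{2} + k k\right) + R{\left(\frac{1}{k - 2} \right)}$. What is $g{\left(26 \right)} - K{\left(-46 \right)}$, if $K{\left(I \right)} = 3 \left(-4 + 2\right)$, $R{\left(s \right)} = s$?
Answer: $\frac{32593}{24} \approx 1358.0$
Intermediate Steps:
$g{\left(k \right)} = \frac{1}{-2 + k} + 2 k^{2}$ ($g{\left(k \right)} = \left(k^{2} + k k\right) + \frac{1}{k - 2} = \left(k^{2} + k^{2}\right) + \frac{1}{-2 + k} = 2 k^{2} + \frac{1}{-2 + k} = \frac{1}{-2 + k} + 2 k^{2}$)
$K{\left(I \right)} = -6$ ($K{\left(I \right)} = 3 \left(-2\right) = -6$)
$g{\left(26 \right)} - K{\left(-46 \right)} = \frac{1 + 2 \cdot 26^{2} \left(-2 + 26\right)}{-2 + 26} - -6 = \frac{1 + 2 \cdot 676 \cdot 24}{24} + 6 = \frac{1 + 32448}{24} + 6 = \frac{1}{24} \cdot 32449 + 6 = \frac{32449}{24} + 6 = \frac{32593}{24}$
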